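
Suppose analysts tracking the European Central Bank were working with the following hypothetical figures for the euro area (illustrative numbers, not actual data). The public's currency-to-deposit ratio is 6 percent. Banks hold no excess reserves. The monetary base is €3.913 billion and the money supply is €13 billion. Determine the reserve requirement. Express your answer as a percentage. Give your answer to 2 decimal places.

Using m = M/MB = 13/3.913 ≈ 3.322259. Since m = (1 + c)/(c + rr + e), the denominator satisfies c + rr + e = (1 + c)/m = (1 + 0.06) / 3.322259 ≈ 0.319060.
With c = 0.06 and e = 0, the reserve requirement is 0.319060 − 0.06 − 0 = 0.25906.

25.91%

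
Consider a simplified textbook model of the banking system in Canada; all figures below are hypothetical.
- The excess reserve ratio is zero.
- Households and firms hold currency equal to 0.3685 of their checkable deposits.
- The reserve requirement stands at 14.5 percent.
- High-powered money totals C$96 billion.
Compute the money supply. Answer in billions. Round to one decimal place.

The money multiplier is m = (1 + c) / (rr + c) = (1 + 0.3685) / (0.145 + 0.3685) ≈ 2.6650.
So M = m × MB = 2.6650 × 96 = 255.84 billion.

C$255.8 billion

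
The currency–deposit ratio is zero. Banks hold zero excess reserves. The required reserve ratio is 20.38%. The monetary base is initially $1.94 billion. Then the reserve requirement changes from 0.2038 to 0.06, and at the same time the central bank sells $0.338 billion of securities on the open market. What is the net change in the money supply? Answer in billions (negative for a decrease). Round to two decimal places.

Before: m₁ = 1 / (0.2038) ≈ 4.9068, MB₁ = 1.94, so M₁ = 4.9068 × 1.94 ≈ 9.5192 billion.
After: m₂ = 1 / (0.06) ≈ 16.6667, MB₂ = 1.94 − 0.338 = 1.602, so M₂ = 16.6667 × 1.602 ≈ 26.7001 billion.
ΔM = M₂ − M₁ = 26.7001 − 9.5192 = 17.1809 billion.

$17.18 billion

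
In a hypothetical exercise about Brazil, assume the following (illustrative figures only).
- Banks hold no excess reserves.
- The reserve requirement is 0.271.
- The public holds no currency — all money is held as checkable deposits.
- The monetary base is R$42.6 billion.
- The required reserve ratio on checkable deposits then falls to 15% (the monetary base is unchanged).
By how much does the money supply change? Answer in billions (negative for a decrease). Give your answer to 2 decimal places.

Initially m₁ = 1 / (0.271) ≈ 3.69004, so M₁ = 3.69004 × 42.6 ≈ 157.1957 billion.
After the change m₂ = 1 / (0.15) ≈ 6.66667, so M₂ = 6.66667 × 42.6 ≈ 284.0001 billion.
ΔM = M₂ − M₁ = 284.0001 − 157.1957 = 126.8044 billion.

R$126.80 billion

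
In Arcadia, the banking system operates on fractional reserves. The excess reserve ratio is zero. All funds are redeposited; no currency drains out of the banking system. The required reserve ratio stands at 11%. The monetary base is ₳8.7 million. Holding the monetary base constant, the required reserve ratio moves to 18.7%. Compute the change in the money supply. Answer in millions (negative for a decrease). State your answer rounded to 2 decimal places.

Initially m₁ = 1 / (0.11) ≈ 9.0909, so M₁ = 9.0909 × 8.7 ≈ 79.0908 million.
After the change m₂ = 1 / (0.187) ≈ 5.3476, so M₂ = 5.3476 × 8.7 ≈ 46.5241 million.
ΔM = M₂ − M₁ = 46.5241 − 79.0908 = -32.5667 million.

-32.57 million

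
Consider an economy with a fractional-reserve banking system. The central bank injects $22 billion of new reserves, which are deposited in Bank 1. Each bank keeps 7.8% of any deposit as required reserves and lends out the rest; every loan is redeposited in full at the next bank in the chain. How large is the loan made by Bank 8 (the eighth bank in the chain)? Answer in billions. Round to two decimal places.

Each bank lends a fraction (1 − rr) = 0.9220 of the deposit it receives, so Bank 8 receives 22·0.9220^7 and lends 22·0.9220^8 ≈ 11.4887 billion.

$11.49 billion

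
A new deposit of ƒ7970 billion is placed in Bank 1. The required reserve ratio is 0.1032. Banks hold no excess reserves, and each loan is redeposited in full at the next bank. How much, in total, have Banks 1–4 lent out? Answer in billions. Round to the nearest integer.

Bank i lends (1 − rr)^i of the original deposit: Bank 1 lends 7970·0.8968 = 7147.4960, Bank 2 lends 7970·0.8968² ≈ 6409.8744, and so on.
Summing a geometric series: total = 7970·[0.8968·(1 − 0.8968^4) / (1 − 0.8968)] ≈ 24460.8888 billion.

ƒ24461 billion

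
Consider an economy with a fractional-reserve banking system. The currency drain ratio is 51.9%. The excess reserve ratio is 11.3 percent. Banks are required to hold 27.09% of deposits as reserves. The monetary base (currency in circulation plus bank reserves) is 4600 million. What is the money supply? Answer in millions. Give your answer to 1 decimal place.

The money multiplier is m = (1 + c) / (rr + e + c) = (1 + 0.519) / (0.2709 + 0.113 + 0.519) ≈ 1.682357.
So M = m × MB = 1.682357 × 4600 = 7738.8422 million.

7738.8 million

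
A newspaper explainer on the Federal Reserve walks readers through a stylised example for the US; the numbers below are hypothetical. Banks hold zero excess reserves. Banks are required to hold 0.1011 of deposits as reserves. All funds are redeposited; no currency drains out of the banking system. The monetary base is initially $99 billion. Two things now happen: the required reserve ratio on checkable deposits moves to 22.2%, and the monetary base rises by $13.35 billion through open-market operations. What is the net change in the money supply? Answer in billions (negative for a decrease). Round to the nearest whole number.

-473 billion

Before: m₁ = 1 / (0.1011) ≈ 9.8912, MB₁ = 99, so M₁ = 9.8912 × 99 = 979.2288 billion.
After: m₂ = 1 / (0.222) ≈ 4.5045, MB₂ = 99 + 13.35 = 112.35, so M₂ = 4.5045 × 112.35 ≈ 506.0806 billion.
ΔM = M₂ − M₁ = 506.0806 − 979.2288 = -473.1482 billion.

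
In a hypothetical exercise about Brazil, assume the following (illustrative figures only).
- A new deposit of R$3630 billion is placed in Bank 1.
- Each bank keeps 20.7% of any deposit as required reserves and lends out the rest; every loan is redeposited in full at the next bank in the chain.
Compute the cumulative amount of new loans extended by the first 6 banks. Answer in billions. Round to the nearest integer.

Bank i lends (1 − rr)^i of the original deposit: Bank 1 lends 3630·0.7930 = 2878.5900, Bank 2 lends 3630·0.7930² ≈ 2282.7219, and so on.
Summing a geometric series: total = 3630·[0.7930·(1 − 0.7930^6) / (1 − 0.7930)] ≈ 10448.0440 billion.

R$10448 billion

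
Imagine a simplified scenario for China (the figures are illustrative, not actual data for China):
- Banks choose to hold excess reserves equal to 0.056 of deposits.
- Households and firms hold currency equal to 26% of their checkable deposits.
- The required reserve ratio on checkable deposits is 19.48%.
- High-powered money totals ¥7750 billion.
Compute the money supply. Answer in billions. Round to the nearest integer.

¥19117 billion

The money multiplier is m = (1 + c) / (rr + e + c) = (1 + 0.26) / (0.1948 + 0.056 + 0.26) ≈ 2.46672.
So M = m × MB = 2.46672 × 7750 = 19117.08 billion.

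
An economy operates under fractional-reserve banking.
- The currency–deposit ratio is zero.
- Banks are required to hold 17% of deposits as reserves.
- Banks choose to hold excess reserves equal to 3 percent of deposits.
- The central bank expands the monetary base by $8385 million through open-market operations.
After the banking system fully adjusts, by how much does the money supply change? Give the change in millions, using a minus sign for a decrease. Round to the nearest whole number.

$41925 million

The money multiplier is m = 1 / (rr + e) = 1 / (0.17 + 0.03) = 5.
The purchase adds 8385 million of base, so ΔM = m × ΔMB = 5 × (+8385) = 41925 million.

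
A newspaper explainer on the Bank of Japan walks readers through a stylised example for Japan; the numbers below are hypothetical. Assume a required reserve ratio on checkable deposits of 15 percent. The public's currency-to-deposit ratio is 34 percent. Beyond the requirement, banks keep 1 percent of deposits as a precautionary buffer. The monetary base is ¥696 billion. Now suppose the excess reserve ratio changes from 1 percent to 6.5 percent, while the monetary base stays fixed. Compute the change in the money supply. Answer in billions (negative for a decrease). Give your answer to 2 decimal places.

Initially m₁ = (1 + 0.34) / (0.15 + 0.01 + 0.34) = 2.68, so M₁ = 2.68 × 696 = 1865.28 billion.
After the change m₂ = (1 + 0.34) / (0.15 + 0.065 + 0.34) ≈ 2.414414, so M₂ = 2.414414 × 696 ≈ 1680.4321 billion.
ΔM = M₂ − M₁ = 1680.4321 − 1865.28 = -184.8479 billion.

-184.85 billion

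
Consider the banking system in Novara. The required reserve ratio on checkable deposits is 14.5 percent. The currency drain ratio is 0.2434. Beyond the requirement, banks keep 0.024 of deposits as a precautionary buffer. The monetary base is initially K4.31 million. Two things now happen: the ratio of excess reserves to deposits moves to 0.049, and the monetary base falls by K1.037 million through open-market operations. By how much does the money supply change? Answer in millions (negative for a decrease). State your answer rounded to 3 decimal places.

Before: m₁ = (1 + 0.2434) / (0.145 + 0.024 + 0.2434) ≈ 3.01503, MB₁ = 4.31, so M₁ = 3.01503 × 4.31 ≈ 12.9948 million.
After: m₂ = (1 + 0.2434) / (0.145 + 0.049 + 0.2434) ≈ 2.84271, MB₂ = 4.31 − 1.037 = 3.273, so M₂ = 2.84271 × 3.273 ≈ 9.3042 million.
ΔM = M₂ − M₁ = 9.3042 − 12.9948 = -3.6906 million.

-3.691 million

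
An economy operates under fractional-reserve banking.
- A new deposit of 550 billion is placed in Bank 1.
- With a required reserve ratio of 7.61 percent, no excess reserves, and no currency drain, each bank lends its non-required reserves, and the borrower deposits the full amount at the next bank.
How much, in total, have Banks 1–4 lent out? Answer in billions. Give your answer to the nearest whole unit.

1812 billion

Bank i lends (1 − rr)^i of the original deposit: Bank 1 lends 550·0.9239 = 508.1450, Bank 2 lends 550·0.9239² ≈ 469.4752, and so on.
Summing a geometric series: total = 550·[0.9239·(1 − 0.9239^4) / (1 − 0.9239)] ≈ 1812.1081 billion.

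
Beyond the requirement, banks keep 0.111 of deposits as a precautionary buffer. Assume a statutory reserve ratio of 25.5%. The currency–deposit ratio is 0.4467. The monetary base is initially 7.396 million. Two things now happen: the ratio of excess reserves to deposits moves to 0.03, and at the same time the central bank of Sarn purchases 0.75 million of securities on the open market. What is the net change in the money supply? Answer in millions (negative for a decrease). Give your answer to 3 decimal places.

Before: m₁ = (1 + 0.4467) / (0.255 + 0.111 + 0.4467) ≈ 1.78012, MB₁ = 7.396, so M₁ = 1.78012 × 7.396 ≈ 13.1658 million.
After: m₂ = (1 + 0.4467) / (0.255 + 0.03 + 0.4467) ≈ 1.97718, MB₂ = 7.396 + 0.75 = 8.146, so M₂ = 1.97718 × 8.146 ≈ 16.1061 million.
ΔM = M₂ − M₁ = 16.1061 − 13.1658 = 2.9403 million.

2.940 million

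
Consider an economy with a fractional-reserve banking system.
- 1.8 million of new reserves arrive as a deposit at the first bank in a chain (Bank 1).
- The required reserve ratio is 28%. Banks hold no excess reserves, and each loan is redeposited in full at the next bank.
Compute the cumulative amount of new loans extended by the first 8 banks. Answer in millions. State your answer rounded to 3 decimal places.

4.294 million

Bank i lends (1 − rr)^i of the original deposit: Bank 1 lends 1.8·0.7200 = 1.2960, Bank 2 lends 1.8·0.7200² ≈ 0.9331, and so on.
Summing a geometric series: total = 1.8·[0.7200·(1 − 0.7200^8) / (1 − 0.7200)] ≈ 4.2943 million.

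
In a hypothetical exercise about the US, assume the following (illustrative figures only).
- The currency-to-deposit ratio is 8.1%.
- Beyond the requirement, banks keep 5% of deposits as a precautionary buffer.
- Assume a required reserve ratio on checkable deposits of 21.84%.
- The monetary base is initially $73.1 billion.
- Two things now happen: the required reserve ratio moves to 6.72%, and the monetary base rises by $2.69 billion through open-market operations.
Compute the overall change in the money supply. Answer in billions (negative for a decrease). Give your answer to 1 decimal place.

Before: m₁ = (1 + 0.081) / (0.2184 + 0.05 + 0.081) ≈ 3.0939, MB₁ = 73.1, so M₁ = 3.0939 × 73.1 ≈ 226.1641 billion.
After: m₂ = (1 + 0.081) / (0.0672 + 0.05 + 0.081) ≈ 5.4541, MB₂ = 73.1 + 2.69 = 75.79, so M₂ = 5.4541 × 75.79 ≈ 413.3662 billion.
ΔM = M₂ − M₁ = 413.3662 − 226.1641 = 187.2021 billion.

$187.2 billion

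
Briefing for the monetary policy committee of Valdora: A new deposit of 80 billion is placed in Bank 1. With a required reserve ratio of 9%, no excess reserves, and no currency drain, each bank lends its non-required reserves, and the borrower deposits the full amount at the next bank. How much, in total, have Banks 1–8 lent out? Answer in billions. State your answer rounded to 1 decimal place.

428.5 billion

Bank i lends (1 − rr)^i of the original deposit: Bank 1 lends 80·0.9100 = 72.8000, Bank 2 lends 80·0.9100² = 66.2480, and so on.
Summing a geometric series: total = 80·[0.9100·(1 − 0.9100^8) / (1 − 0.9100)] ≈ 428.5068 billion.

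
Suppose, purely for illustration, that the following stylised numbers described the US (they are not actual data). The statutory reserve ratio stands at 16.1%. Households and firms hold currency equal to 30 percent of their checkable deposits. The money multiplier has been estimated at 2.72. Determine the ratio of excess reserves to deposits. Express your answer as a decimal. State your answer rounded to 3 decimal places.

Using m = 2.72. Since m = (1 + c)/(c + rr + e), the denominator satisfies c + rr + e = (1 + c)/m = (1 + 0.3) / 2.72 ≈ 0.477941.
With c = 0.3 and rr = 0.161, the ratio of excess reserves to deposits is 0.477941 − 0.3 − 0.161 = 0.016941.

0.017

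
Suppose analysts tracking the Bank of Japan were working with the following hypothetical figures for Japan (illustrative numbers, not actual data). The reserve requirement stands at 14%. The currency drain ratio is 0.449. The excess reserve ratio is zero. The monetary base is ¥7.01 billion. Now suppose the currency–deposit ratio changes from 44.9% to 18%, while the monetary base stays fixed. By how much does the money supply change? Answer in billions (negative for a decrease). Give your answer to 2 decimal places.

Initially m₁ = (1 + 0.449) / (0.14 + 0.449) ≈ 2.4601, so M₁ = 2.4601 × 7.01 ≈ 17.2453 billion.
After the change m₂ = (1 + 0.18) / (0.14 + 0.18) = 3.6875, so M₂ = 3.6875 × 7.01 ≈ 25.8494 billion.
ΔM = M₂ − M₁ = 25.8494 − 17.2453 = 8.6041 billion.

¥8.60 billion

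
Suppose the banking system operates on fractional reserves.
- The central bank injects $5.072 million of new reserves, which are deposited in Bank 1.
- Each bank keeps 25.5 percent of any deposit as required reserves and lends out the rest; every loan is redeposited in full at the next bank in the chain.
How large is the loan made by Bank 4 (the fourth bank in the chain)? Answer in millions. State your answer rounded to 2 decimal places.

$1.56 million

Each bank lends a fraction (1 − rr) = 0.7450 of the deposit it receives, so Bank 4 receives 5.072·0.7450^3 and lends 5.072·0.7450^4 ≈ 1.5624 million.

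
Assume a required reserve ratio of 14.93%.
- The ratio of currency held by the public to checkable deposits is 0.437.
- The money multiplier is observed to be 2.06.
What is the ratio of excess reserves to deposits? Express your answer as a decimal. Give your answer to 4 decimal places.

Using m = 2.06. Since m = (1 + c)/(c + rr + e), the denominator satisfies c + rr + e = (1 + c)/m = (1 + 0.437) / 2.06 ≈ 0.697573.
With c = 0.437 and rr = 0.1493, the ratio of excess reserves to deposits is 0.697573 − 0.437 − 0.1493 = 0.111273.

0.1113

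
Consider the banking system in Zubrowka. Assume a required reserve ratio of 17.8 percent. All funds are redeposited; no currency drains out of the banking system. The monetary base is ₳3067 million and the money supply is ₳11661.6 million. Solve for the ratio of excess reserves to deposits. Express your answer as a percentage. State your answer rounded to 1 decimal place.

8.5%

Using m = M/MB = 11661.6/3067 ≈ 3.802282. Since m = (1 + c)/(c + rr + e), the denominator satisfies c + rr + e = (1 + c)/m = (1 + 0) / 3.802282 ≈ 0.263000.
With c = 0 and rr = 0.178, the ratio of excess reserves to deposits is 0.263000 − 0 − 0.178 = 0.085.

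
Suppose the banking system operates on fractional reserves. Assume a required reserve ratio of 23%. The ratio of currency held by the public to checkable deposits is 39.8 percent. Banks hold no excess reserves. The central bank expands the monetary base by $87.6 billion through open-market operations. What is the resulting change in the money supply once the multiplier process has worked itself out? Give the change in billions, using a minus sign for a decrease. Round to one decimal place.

The money multiplier is m = (1 + c) / (rr + c) = (1 + 0.398) / (0.23 + 0.398) ≈ 2.2261.
The purchase adds 87.6 billion of base, so ΔM = m × ΔMB = 2.2261 × (+87.6) ≈ 195.0064 billion.

$195.0 billion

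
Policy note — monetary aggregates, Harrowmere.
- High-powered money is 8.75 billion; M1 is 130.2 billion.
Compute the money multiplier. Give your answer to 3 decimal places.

14.880

The money multiplier is m = M / MB = 130.2 / 8.75 = 14.88000.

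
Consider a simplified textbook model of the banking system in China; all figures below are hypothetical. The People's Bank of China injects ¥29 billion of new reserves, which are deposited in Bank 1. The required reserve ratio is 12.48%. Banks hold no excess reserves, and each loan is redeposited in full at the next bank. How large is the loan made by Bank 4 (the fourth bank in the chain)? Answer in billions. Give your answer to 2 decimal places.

Each bank lends a fraction (1 − rr) = 0.8752 of the deposit it receives, so Bank 4 receives 29·0.8752^3 and lends 29·0.8752^4 ≈ 17.0148 billion.

¥17.01 billion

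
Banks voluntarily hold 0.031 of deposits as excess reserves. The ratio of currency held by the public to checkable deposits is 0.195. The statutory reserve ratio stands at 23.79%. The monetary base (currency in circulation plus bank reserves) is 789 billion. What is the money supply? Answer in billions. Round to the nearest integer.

The money multiplier is m = (1 + c) / (rr + e + c) = (1 + 0.195) / (0.2379 + 0.031 + 0.195) ≈ 2.5760.
So M = m × MB = 2.5760 × 789 = 2032.464 billion.

2032 billion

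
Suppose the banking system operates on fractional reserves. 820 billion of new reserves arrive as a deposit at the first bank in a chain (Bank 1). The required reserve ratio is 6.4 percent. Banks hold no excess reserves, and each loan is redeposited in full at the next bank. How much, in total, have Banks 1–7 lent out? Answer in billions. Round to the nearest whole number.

4444 billion

Bank i lends (1 − rr)^i of the original deposit: Bank 1 lends 820·0.9360 = 767.5200, Bank 2 lends 820·0.9360² ≈ 718.3987, and so on.
Summing a geometric series: total = 820·[0.9360·(1 − 0.9360^7) / (1 − 0.9360)] ≈ 4444.3475 billion.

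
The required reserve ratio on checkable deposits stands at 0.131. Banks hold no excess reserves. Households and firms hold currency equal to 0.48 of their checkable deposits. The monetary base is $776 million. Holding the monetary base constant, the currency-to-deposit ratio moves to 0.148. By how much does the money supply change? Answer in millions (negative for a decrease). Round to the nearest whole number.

$1313 million

Initially m₁ = (1 + 0.48) / (0.131 + 0.48) ≈ 2.4223, so M₁ = 2.4223 × 776 = 1879.7048 million.
After the change m₂ = (1 + 0.148) / (0.131 + 0.148) ≈ 4.1147, so M₂ = 4.1147 × 776 = 3193.0072 million.
ΔM = M₂ − M₁ = 3193.0072 − 1879.7048 = 1313.3024 million.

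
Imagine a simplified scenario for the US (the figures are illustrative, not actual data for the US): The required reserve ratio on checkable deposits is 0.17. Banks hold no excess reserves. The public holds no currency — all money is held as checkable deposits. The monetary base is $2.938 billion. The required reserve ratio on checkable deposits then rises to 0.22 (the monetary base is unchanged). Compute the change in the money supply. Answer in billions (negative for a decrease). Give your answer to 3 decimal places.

Initially m₁ = 1 / (0.17) ≈ 5.88235, so M₁ = 5.88235 × 2.938 ≈ 17.2823 billion.
After the change m₂ = 1 / (0.22) ≈ 4.54545, so M₂ = 4.54545 × 2.938 ≈ 13.3545 billion.
ΔM = M₂ − M₁ = 13.3545 − 17.2823 = -3.9278 billion.

-3.928 billion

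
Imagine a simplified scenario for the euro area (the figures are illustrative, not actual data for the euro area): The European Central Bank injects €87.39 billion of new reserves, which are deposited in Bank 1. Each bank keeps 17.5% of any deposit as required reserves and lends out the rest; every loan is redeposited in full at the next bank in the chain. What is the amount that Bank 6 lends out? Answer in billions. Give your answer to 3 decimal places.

Each bank lends a fraction (1 − rr) = 0.8250 of the deposit it receives, so Bank 6 receives 87.39·0.8250^5 and lends 87.39·0.8250^6 ≈ 27.5540 billion.

€27.554 billion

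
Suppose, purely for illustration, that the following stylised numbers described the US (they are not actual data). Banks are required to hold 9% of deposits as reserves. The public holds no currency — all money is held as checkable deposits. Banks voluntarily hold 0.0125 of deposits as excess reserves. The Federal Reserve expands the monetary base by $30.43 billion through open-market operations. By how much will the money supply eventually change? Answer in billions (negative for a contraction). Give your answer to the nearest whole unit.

The money multiplier is m = 1 / (rr + e) = 1 / (0.09 + 0.0125) ≈ 9.7561.
The purchase adds 30.43 billion of base, so ΔM = m × ΔMB = 9.7561 × (+30.43) ≈ 296.8781 billion.

$297 billion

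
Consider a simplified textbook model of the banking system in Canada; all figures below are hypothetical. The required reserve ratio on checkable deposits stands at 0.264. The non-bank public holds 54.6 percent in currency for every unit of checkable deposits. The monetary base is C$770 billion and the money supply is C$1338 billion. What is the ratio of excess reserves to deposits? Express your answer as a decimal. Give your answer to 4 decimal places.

Using m = M/MB = 1338/770 ≈ 1.737662. Since m = (1 + c)/(c + rr + e), the denominator satisfies c + rr + e = (1 + c)/m = (1 + 0.546) / 1.737662 ≈ 0.889701.
With c = 0.546 and rr = 0.264, the ratio of excess reserves to deposits is 0.889701 − 0.546 − 0.264 = 0.079701.

0.0797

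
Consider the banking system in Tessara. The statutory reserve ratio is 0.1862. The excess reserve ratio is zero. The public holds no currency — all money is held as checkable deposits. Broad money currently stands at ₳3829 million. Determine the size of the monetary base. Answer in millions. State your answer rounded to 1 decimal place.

₳713.0 million

With no currency drain and no excess reserves, the money multiplier is m = 1/rr = 1/0.1862 ≈ 5.370569.
The monetary base is MB = M / m = 3829 / 5.370569 ≈ 712.9598 million.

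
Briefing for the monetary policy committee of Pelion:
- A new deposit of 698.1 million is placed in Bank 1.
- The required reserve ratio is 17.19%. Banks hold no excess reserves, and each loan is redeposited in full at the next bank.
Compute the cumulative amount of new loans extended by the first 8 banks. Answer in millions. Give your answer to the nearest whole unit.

Bank i lends (1 − rr)^i of the original deposit: Bank 1 lends 698.1·0.8281 ≈ 578.0966, Bank 2 lends 698.1·0.8281² ≈ 478.7218, and so on.
Summing a geometric series: total = 698.1·[0.8281·(1 − 0.8281^8) / (1 − 0.8281)] ≈ 2619.3008 million.

2619 million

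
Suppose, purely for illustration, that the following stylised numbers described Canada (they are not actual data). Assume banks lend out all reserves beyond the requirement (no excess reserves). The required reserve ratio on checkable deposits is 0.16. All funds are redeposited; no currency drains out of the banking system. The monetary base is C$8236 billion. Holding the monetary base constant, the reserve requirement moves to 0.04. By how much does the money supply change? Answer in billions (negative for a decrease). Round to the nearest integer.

Initially m₁ = 1 / (0.16) = 6.25, so M₁ = 6.25 × 8236 = 51475 billion.
After the change m₂ = 1 / (0.04) = 25, so M₂ = 25 × 8236 = 205900 billion.
ΔM = M₂ − M₁ = 205900 − 51475 = 154425 billion.

C$154425 billion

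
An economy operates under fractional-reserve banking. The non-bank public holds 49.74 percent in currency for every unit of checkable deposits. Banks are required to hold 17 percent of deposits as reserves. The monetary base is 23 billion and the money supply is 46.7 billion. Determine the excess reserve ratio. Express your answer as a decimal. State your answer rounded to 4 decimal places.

0.0701

Using m = M/MB = 46.7/23 ≈ 2.030435. Since m = (1 + c)/(c + rr + e), the denominator satisfies c + rr + e = (1 + c)/m = (1 + 0.4974) / 2.030435 ≈ 0.737477.
With c = 0.4974 and rr = 0.17, the excess reserve ratio is 0.737477 − 0.4974 − 0.17 = 0.070077.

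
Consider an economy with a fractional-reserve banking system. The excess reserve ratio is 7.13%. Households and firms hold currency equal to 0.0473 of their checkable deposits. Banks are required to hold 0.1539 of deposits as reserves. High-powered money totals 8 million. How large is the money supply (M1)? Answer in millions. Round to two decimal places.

30.75 million

The money multiplier is m = (1 + c) / (rr + e + c) = (1 + 0.0473) / (0.1539 + 0.0713 + 0.0473) ≈ 3.8433.
So M = m × MB = 3.8433 × 8 = 30.7464 million.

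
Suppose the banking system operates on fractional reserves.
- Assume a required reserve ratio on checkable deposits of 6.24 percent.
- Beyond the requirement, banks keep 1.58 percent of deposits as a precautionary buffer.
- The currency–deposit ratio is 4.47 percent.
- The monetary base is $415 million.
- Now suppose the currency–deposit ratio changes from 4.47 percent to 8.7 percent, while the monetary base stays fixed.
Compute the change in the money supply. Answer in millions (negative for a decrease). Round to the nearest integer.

Initially m₁ = (1 + 0.0447) / (0.0624 + 0.0158 + 0.0447) ≈ 8.5004, so M₁ = 8.5004 × 415 = 3527.666 million.
After the change m₂ = (1 + 0.087) / (0.0624 + 0.0158 + 0.087) ≈ 6.5799, so M₂ = 6.5799 × 415 = 2730.6585 million.
ΔM = M₂ − M₁ = 2730.6585 − 3527.666 = -797.0075 million.

-797 million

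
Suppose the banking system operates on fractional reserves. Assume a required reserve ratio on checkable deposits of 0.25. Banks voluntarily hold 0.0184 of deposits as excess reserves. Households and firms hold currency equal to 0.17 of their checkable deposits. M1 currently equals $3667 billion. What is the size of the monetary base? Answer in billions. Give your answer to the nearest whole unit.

The money multiplier is m = (1 + c) / (rr + e + c) = (1 + 0.17) / (0.25 + 0.0184 + 0.17) ≈ 2.66880.
MB = M / m = 3667 / 2.66880 ≈ 1374.0258 billion.

$1374 billion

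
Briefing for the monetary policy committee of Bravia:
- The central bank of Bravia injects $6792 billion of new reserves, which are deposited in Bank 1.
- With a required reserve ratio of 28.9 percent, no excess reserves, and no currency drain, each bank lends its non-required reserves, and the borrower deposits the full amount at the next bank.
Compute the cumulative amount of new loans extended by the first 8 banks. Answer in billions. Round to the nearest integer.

$15618 billion

Bank i lends (1 − rr)^i of the original deposit: Bank 1 lends 6792·0.7110 = 4829.1120, Bank 2 lends 6792·0.7110² ≈ 3433.4986, and so on.
Summing a geometric series: total = 6792·[0.7110·(1 − 0.7110^8) / (1 − 0.7110)] ≈ 15618.4751 billion.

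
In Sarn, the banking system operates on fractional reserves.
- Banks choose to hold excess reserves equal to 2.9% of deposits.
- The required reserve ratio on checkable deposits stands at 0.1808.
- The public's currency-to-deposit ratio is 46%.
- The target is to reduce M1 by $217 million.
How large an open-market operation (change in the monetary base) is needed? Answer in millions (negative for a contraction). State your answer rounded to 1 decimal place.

-99.6 million

The money multiplier is m = (1 + c) / (rr + e + c) = (1 + 0.46) / (0.1808 + 0.029 + 0.46) ≈ 2.17976.
ΔMB = ΔM / m = (−217) / 2.17976 ≈ -99.5522 million.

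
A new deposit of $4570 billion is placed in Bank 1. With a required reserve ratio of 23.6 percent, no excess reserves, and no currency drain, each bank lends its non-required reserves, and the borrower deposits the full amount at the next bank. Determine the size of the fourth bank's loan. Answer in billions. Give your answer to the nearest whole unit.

$1557 billion

Each bank lends a fraction (1 − rr) = 0.7640 of the deposit it receives, so Bank 4 receives 4570·0.7640^3 and lends 4570·0.7640^4 ≈ 1557.0037 billion.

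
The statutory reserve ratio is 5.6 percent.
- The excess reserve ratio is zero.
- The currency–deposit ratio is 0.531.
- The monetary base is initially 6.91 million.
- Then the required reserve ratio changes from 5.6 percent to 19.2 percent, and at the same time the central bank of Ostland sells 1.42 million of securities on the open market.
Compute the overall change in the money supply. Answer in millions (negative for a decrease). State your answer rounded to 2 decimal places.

-6.40 million

Before: m₁ = (1 + 0.531) / (0.056 + 0.531) ≈ 2.6082, MB₁ = 6.91, so M₁ = 2.6082 × 6.91 ≈ 18.0227 million.
After: m₂ = (1 + 0.531) / (0.192 + 0.531) ≈ 2.1176, MB₂ = 6.91 − 1.42 = 5.49, so M₂ = 2.1176 × 5.49 ≈ 11.6256 million.
ΔM = M₂ − M₁ = 11.6256 − 18.0227 = -6.3971 million.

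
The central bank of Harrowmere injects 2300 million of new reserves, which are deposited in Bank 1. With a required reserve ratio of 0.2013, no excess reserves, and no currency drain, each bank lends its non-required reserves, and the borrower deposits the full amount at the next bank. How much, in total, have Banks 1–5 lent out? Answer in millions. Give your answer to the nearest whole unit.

Bank i lends (1 − rr)^i of the original deposit: Bank 1 lends 2300·0.7987 = 1837.0100, Bank 2 lends 2300·0.7987² ≈ 1467.2199, and so on.
Summing a geometric series: total = 2300·[0.7987·(1 − 0.7987^5) / (1 − 0.7987)] ≈ 6159.6301 million.

6160 million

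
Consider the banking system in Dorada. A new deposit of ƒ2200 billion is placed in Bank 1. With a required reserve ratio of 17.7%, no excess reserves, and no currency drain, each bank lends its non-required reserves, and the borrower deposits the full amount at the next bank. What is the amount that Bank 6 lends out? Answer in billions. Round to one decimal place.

ƒ683.6 billion

Each bank lends a fraction (1 − rr) = 0.8230 of the deposit it receives, so Bank 6 receives 2200·0.8230^5 and lends 2200·0.8230^6 ≈ 683.6309 billion.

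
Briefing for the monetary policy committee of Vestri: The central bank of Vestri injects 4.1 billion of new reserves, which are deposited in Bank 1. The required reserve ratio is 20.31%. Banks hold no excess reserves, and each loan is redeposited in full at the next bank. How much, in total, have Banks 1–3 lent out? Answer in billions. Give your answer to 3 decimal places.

Bank i lends (1 − rr)^i of the original deposit: Bank 1 lends 4.1·0.7969 ≈ 3.2673, Bank 2 lends 4.1·0.7969² ≈ 2.6037, and so on.
Summing a geometric series: total = 4.1·[0.7969·(1 − 0.7969^3) / (1 − 0.7969)] ≈ 7.9459 billion.

7.946 billion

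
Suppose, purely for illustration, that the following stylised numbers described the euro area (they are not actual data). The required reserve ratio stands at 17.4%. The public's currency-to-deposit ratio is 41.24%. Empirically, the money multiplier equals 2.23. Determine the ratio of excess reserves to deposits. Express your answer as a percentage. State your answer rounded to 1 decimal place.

Using m = 2.23. Since m = (1 + c)/(c + rr + e), the denominator satisfies c + rr + e = (1 + c)/m = (1 + 0.4124) / 2.23 ≈ 0.633363.
With c = 0.4124 and rr = 0.174, the ratio of excess reserves to deposits is 0.633363 − 0.4124 − 0.174 = 0.046963.

4.7%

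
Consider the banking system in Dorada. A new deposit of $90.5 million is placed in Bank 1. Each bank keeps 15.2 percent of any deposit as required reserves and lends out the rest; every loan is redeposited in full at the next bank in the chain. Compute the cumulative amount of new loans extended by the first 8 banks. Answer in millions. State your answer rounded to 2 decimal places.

Bank i lends (1 − rr)^i of the original deposit: Bank 1 lends 90.5·0.8480 = 76.7440, Bank 2 lends 90.5·0.8480² ≈ 65.0789, and so on.
Summing a geometric series: total = 90.5·[0.8480·(1 − 0.8480^8) / (1 − 0.8480)] ≈ 369.8842 million.

$369.88 million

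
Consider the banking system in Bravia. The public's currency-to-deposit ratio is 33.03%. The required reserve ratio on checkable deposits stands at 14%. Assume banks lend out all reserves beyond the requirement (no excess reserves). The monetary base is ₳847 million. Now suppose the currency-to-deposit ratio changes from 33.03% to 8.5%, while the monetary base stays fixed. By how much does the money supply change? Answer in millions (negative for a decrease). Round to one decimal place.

Initially m₁ = (1 + 0.3303) / (0.14 + 0.3303) ≈ 2.82862, so M₁ = 2.82862 × 847 ≈ 2395.8411 million.
After the change m₂ = (1 + 0.085) / (0.14 + 0.085) ≈ 4.82222, so M₂ = 4.82222 × 847 ≈ 4084.4203 million.
ΔM = M₂ − M₁ = 4084.4203 − 2395.8411 = 1688.5792 million.

₳1688.6 million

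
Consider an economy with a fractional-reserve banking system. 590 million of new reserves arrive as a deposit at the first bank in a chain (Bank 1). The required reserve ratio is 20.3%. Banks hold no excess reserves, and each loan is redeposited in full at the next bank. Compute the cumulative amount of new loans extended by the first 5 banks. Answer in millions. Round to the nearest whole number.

1571 million

Bank i lends (1 − rr)^i of the original deposit: Bank 1 lends 590·0.7970 = 470.2300, Bank 2 lends 590·0.7970² ≈ 374.7733, and so on.
Summing a geometric series: total = 590·[0.7970·(1 − 0.7970^5) / (1 − 0.7970)] ≈ 1571.4903 million.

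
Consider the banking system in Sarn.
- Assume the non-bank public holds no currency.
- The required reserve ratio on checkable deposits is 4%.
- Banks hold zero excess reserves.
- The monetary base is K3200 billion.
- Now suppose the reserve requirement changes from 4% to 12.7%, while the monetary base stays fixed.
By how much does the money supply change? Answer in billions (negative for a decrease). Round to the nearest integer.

Initially m₁ = 1 / (0.04) = 25, so M₁ = 25 × 3200 = 80000 billion.
After the change m₂ = 1 / (0.127) ≈ 7.87402, so M₂ = 7.87402 × 3200 = 25196.864 billion.
ΔM = M₂ − M₁ = 25196.864 − 80000 = -54803.136 billion.

-54803 billion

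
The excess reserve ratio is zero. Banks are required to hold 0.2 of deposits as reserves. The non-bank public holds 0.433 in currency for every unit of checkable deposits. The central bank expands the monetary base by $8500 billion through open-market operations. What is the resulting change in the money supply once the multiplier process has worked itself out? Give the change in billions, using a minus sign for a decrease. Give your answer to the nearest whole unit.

The money multiplier is m = (1 + c) / (rr + c) = (1 + 0.433) / (0.2 + 0.433) ≈ 2.26382.
The purchase adds 8500 billion of base, so ΔM = m × ΔMB = 2.26382 × (+8500) = 19242.47 billion.

$19242 billion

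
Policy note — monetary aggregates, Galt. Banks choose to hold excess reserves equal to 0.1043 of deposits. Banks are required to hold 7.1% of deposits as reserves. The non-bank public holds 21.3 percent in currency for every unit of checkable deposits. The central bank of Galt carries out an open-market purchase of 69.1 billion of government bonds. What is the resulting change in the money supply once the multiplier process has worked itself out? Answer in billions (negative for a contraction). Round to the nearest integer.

216 billion

The money multiplier is m = (1 + c) / (rr + e + c) = (1 + 0.213) / (0.071 + 0.1043 + 0.213) ≈ 3.1239.
The purchase adds 69.1 billion of base, so ΔM = m × ΔMB = 3.1239 × (+69.1) ≈ 215.8615 billion.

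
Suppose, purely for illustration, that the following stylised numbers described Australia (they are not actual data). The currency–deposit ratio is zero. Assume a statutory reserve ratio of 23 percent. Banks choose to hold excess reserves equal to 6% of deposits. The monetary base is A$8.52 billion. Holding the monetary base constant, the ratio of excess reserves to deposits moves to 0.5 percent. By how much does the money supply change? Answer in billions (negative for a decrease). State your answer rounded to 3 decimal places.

A$6.876 billion

Initially m₁ = 1 / (0.23 + 0.06) ≈ 3.44828, so M₁ = 3.44828 × 8.52 ≈ 29.3793 billion.
After the change m₂ = 1 / (0.23 + 0.005) ≈ 4.25532, so M₂ = 4.25532 × 8.52 ≈ 36.2553 billion.
ΔM = M₂ − M₁ = 36.2553 − 29.3793 = 6.876 billion.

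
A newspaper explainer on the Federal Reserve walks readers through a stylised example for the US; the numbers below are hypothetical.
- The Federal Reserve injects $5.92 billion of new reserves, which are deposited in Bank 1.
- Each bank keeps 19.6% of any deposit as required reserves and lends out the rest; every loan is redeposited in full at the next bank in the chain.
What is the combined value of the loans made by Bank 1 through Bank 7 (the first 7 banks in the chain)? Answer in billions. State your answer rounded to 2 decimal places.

Bank i lends (1 − rr)^i of the original deposit: Bank 1 lends 5.92·0.8040 ≈ 4.7597, Bank 2 lends 5.92·0.8040² ≈ 3.8268, and so on.
Summing a geometric series: total = 5.92·[0.8040·(1 − 0.8040^7) / (1 − 0.8040)] ≈ 19.0104 billion.

$19.01 billion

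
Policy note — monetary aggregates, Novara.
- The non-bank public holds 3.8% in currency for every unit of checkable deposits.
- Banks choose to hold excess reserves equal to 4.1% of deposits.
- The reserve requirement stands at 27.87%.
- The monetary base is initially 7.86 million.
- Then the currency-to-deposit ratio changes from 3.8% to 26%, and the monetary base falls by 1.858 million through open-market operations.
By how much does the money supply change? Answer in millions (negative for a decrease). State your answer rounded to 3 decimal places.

-9.763 million

Before: m₁ = (1 + 0.038) / (0.2787 + 0.041 + 0.038) ≈ 2.90187, MB₁ = 7.86, so M₁ = 2.90187 × 7.86 ≈ 22.8087 million.
After: m₂ = (1 + 0.26) / (0.2787 + 0.041 + 0.26) ≈ 2.17354, MB₂ = 7.86 − 1.858 = 6.002, so M₂ = 2.17354 × 6.002 ≈ 13.0456 million.
ΔM = M₂ − M₁ = 13.0456 − 22.8087 = -9.7631 million.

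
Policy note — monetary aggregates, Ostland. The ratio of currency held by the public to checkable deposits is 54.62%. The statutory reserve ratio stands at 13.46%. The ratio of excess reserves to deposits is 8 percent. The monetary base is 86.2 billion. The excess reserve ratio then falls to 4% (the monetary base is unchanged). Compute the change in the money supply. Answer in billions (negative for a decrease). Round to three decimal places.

Initially m₁ = (1 + 0.5462) / (0.1346 + 0.08 + 0.5462) ≈ 2.032334, so M₁ = 2.032334 × 86.2 ≈ 175.1872 billion.
After the change m₂ = (1 + 0.5462) / (0.1346 + 0.04 + 0.5462) ≈ 2.145117, so M₂ = 2.145117 × 86.2 ≈ 184.9091 billion.
ΔM = M₂ − M₁ = 184.9091 − 175.1872 = 9.7219 billion.

9.722 billion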